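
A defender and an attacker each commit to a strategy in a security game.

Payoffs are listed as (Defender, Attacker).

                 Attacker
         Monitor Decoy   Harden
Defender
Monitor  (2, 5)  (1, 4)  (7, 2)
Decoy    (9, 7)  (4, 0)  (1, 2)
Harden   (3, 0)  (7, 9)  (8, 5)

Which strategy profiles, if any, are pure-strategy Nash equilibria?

For each player, find the best response to each opponent profile; mutual best responses are the pure NE.
Defender against Monitor: payoffs 2, 9, 3 → best response Decoy.
Defender against Decoy: payoffs 1, 4, 7 → best response Harden.
Defender against Harden: payoffs 7, 1, 8 → best response Harden.
Attacker against Monitor: payoffs 5, 4, 2 → best response Monitor.
Attacker against Decoy: payoffs 7, 0, 2 → best response Monitor.
Attacker against Harden: payoffs 0, 9, 5 → best response Decoy.
Mutual best responses: (Decoy, Monitor); (Harden, Decoy).

(Decoy, Monitor), (Harden, Decoy)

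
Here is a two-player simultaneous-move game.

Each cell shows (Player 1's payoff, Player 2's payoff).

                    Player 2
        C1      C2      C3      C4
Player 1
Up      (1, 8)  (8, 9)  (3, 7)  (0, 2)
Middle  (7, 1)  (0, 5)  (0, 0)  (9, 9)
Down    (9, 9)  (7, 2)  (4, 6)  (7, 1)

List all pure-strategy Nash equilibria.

The pure Nash equilibria are (Up, C2), (Middle, C4), (Down, C1).

(Up, C1): Player 1 can switch to Middle (1 → 7). Not NE.
(Up, C2): Player 1 gets 8, best alternative 7; Player 2 gets 9, best alternative 8. No profitable deviation — NE.
(Up, C3): Player 1 can switch to Down (3 → 4). Not NE.
(Up, C4): Player 1 can switch to Middle (0 → 9). Not NE.
(Middle, C1): Player 1 can switch to Down (7 → 9). Not NE.
(Middle, C2): Player 1 can switch to Up (0 → 8). Not NE.
(Middle, C3): Player 1 can switch to Up (0 → 3). Not NE.
(Middle, C4): Player 1 gets 9, best alternative 7; Player 2 gets 9, best alternative 5. No profitable deviation — NE.
(Down, C1): Player 1 gets 9, best alternative 7; Player 2 gets 9, best alternative 6. No profitable deviation — NE.
(Down, C2): Player 1 can switch to Up (7 → 8). Not NE.
(Down, C3): Player 2 can switch to C1 (6 → 9). Not NE.
(The remaining 1 profile has a profitable deviation by the same check.)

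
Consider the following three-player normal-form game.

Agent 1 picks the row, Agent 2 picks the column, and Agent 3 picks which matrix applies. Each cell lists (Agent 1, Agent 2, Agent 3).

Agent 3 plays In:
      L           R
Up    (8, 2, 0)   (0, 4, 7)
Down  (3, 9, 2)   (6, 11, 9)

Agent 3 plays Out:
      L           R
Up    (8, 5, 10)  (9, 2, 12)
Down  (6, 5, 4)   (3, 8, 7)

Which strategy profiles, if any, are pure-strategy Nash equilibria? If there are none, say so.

(Up, L, In): Agent 2 can switch to R (2 → 4). Not NE.
(Up, L, Out): Agent 1 gets 8, best alternative 6; Agent 2 gets 5, best alternative 2; Agent 3 gets 10, best alternative 0. No profitable deviation — NE.
(Up, R, In): Agent 1 can switch to Down (0 → 6). Not NE.
(Up, R, Out): Agent 2 can switch to L (2 → 5). Not NE.
(Down, L, In): Agent 1 can switch to Up (3 → 8). Not NE.
(Down, L, Out): Agent 1 can switch to Up (6 → 8). Not NE.
(Down, R, In): Agent 1 gets 6, best alternative 0; Agent 2 gets 11, best alternative 9; Agent 3 gets 9, best alternative 7. No profitable deviation — NE.
(Down, R, Out): Agent 1 can switch to Up (3 → 9). Not NE.

(Up, L, Out), (Down, R, In)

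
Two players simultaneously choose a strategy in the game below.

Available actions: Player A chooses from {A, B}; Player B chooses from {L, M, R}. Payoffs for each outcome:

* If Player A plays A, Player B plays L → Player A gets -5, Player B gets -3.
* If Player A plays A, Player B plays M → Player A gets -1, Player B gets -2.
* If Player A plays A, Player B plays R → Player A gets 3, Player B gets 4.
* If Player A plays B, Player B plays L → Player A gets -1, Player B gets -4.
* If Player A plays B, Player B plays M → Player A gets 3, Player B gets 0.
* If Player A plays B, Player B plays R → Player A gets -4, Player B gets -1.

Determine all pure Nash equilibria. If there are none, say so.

(A, L): Player A can switch to B (-5 → -1). Not NE.
(A, M): Player A can switch to B (-1 → 3). Not NE.
(A, R): Player A gets 3, best alternative -4; Player B gets 4, best alternative -2. No profitable deviation — NE.
(B, L): Player B can switch to M (-4 → 0). Not NE.
(B, M): Player A gets 3, best alternative -1; Player B gets 0, best alternative -1. No profitable deviation — NE.
(B, R): Player A can switch to A (-4 → 3). Not NE.

The pure Nash equilibria are (A, R) and (B, M).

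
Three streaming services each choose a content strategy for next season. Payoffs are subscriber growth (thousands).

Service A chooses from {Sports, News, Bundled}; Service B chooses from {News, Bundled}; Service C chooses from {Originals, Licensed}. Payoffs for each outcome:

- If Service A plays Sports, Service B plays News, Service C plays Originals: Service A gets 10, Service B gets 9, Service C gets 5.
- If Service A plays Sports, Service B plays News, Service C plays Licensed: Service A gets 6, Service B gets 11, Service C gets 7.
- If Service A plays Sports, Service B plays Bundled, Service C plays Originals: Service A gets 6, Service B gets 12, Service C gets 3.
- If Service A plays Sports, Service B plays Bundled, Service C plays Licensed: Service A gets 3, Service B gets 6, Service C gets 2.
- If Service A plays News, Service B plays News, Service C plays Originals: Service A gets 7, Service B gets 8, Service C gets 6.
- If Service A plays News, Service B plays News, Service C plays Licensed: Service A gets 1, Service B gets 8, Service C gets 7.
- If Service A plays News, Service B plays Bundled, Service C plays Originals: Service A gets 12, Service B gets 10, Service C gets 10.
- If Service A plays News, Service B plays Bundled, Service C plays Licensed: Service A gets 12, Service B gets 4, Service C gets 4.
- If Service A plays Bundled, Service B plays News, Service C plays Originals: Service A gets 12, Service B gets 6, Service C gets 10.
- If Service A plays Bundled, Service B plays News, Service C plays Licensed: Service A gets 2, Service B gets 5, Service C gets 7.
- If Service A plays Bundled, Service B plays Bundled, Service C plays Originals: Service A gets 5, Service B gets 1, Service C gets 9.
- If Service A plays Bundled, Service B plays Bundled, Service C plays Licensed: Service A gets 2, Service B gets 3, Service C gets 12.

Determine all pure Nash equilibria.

Pure-strategy Nash equilibria: (Sports, News, Licensed) and (News, Bundled, Originals) and (Bundled, News, Originals)

Service A against (News, Originals): payoffs 10, 7, 12 → best response Bundled.
Service A against (News, Licensed): payoffs 6, 1, 2 → best response Sports.
Service A against (Bundled, Originals): payoffs 6, 12, 5 → best response News.
Service A against (Bundled, Licensed): payoffs 3, 12, 2 → best response News.
Service B against (Sports, Originals): payoffs 9, 12 → best response Bundled.
Service B against (Sports, Licensed): payoffs 11, 6 → best response News.
Service B against (News, Originals): payoffs 8, 10 → best response Bundled.
Service B against (News, Licensed): payoffs 8, 4 → best response News.
Service B against (Bundled, Originals): payoffs 6, 1 → best response News.
Service B against (Bundled, Licensed): payoffs 5, 3 → best response News.
Service C against (Sports, News): payoffs 5, 7 → best response Licensed.
Service C against (Sports, Bundled): payoffs 3, 2 → best response Originals.
Service C against (News, News): payoffs 6, 7 → best response Licensed.
Service C against (News, Bundled): payoffs 10, 4 → best response Originals.
Service C against (Bundled, News): payoffs 10, 7 → best response Originals.
Service C against (Bundled, Bundled): payoffs 9, 12 → best response Licensed.
Mutual best responses: (Sports, News, Licensed); (News, Bundled, Originals); (Bundled, News, Originals).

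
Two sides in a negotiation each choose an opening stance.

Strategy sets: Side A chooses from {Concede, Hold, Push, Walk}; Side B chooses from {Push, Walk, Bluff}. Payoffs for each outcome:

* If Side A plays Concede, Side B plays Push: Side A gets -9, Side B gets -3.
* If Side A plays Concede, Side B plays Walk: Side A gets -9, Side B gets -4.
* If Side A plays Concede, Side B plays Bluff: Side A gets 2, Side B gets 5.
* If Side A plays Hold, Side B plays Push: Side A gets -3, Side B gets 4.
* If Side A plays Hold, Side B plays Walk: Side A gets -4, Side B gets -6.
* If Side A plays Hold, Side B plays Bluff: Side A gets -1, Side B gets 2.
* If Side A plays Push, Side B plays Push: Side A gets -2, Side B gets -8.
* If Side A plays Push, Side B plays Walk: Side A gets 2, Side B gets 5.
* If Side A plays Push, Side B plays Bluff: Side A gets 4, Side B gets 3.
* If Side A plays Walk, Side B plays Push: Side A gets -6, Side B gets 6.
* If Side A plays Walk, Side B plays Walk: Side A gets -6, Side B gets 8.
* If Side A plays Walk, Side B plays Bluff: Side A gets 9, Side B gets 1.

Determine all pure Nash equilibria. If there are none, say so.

Pure NE: (Push, Walk)

(Concede, Push): Side A can switch to Hold (-9 → -3). Not NE.
(Concede, Walk): Side A can switch to Hold (-9 → -4). Not NE.
(Concede, Bluff): Side A can switch to Push (2 → 4). Not NE.
(Hold, Push): Side A can switch to Push (-3 → -2). Not NE.
(Hold, Walk): Side A can switch to Push (-4 → 2). Not NE.
(Hold, Bluff): Side A can switch to Concede (-1 → 2). Not NE.
(Push, Push): Side B can switch to Walk (-8 → 5). Not NE.
(Push, Walk): Side A gets 2, best alternative -4; Side B gets 5, best alternative 3. No profitable deviation — NE.
(Push, Bluff): Side A can switch to Walk (4 → 9). Not NE.
(The remaining 3 profiles each have a profitable deviation by the same check.)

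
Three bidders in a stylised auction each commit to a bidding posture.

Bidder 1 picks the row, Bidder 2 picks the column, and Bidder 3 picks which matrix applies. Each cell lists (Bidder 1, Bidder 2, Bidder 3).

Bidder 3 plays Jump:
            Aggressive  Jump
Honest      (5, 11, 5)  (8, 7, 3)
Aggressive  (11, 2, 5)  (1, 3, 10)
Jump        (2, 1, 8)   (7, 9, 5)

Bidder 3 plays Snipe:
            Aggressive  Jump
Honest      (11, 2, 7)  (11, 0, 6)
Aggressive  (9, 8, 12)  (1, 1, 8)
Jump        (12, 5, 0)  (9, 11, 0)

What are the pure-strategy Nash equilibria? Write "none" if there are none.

(Honest, Aggressive, Jump): Bidder 1 can switch to Aggressive (5 → 11). Not NE.
(Honest, Aggressive, Snipe): Bidder 1 can switch to Jump (11 → 12). Not NE.
(Honest, Jump, Jump): Bidder 2 can switch to Aggressive (7 → 11). Not NE.
(Honest, Jump, Snipe): Bidder 2 can switch to Aggressive (0 → 2). Not NE.
(Aggressive, Aggressive, Jump): Bidder 2 can switch to Jump (2 → 3). Not NE.
(Aggressive, Aggressive, Snipe): Bidder 1 can switch to Honest (9 → 11). Not NE.
(Aggressive, Jump, Jump): Bidder 1 can switch to Honest (1 → 8). Not NE.
(Aggressive, Jump, Snipe): Bidder 1 can switch to Honest (1 → 11). Not NE.
(Jump, Aggressive, Jump): Bidder 1 can switch to Honest (2 → 5). Not NE.
(Jump, Aggressive, Snipe): Bidder 2 can switch to Jump (5 → 11). Not NE.
(Jump, Jump, Jump): Bidder 1 can switch to Honest (7 → 8). Not NE.
(Jump, Jump, Snipe): Bidder 1 can switch to Honest (9 → 11). Not NE.

No pure-strategy Nash equilibrium.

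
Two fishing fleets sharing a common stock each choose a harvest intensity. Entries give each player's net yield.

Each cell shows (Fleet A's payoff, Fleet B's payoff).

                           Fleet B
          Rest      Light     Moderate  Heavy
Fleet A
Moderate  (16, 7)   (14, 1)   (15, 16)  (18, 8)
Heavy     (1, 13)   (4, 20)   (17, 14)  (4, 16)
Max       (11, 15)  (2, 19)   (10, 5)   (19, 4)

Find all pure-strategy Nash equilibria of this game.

This game has no pure Nash equilibrium.

For each player, find the best response to each opponent profile; mutual best responses are the pure NE.
Fleet A against Rest: payoffs 16, 1, 11 → best response Moderate.
Fleet A against Light: payoffs 14, 4, 2 → best response Moderate.
Fleet A against Moderate: payoffs 15, 17, 10 → best response Heavy.
Fleet A against Heavy: payoffs 18, 4, 19 → best response Max.
Fleet B against Moderate: payoffs 7, 1, 16, 8 → best response Moderate.
Fleet B against Heavy: payoffs 13, 20, 14, 16 → best response Light.
Fleet B against Max: payoffs 15, 19, 5, 4 → best response Light.
No profile is a mutual best response for all players.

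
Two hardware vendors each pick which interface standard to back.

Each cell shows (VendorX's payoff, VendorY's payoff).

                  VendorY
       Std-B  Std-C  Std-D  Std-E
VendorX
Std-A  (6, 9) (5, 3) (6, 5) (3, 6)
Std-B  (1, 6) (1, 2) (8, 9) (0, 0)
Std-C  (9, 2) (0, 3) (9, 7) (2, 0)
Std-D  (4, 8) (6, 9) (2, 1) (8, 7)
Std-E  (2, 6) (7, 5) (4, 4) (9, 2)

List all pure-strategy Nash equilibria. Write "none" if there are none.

For each player, find the best response to each opponent profile; mutual best responses are the pure NE.
VendorX against Std-B: payoffs 6, 1, 9, 4, 2 → best response Std-C.
VendorX against Std-C: payoffs 5, 1, 0, 6, 7 → best response Std-E.
VendorX against Std-D: payoffs 6, 8, 9, 2, 4 → best response Std-C.
VendorX against Std-E: payoffs 3, 0, 2, 8, 9 → best response Std-E.
VendorY against Std-A: payoffs 9, 3, 5, 6 → best response Std-B.
VendorY against Std-B: payoffs 6, 2, 9, 0 → best response Std-D.
VendorY against Std-C: payoffs 2, 3, 7, 0 → best response Std-D.
VendorY against Std-D: payoffs 8, 9, 1, 7 → best response Std-C.
VendorY against Std-E: payoffs 6, 5, 4, 2 → best response Std-B.
Mutual best responses: (Std-C, Std-D).

Pure NE: (Std-C, Std-D)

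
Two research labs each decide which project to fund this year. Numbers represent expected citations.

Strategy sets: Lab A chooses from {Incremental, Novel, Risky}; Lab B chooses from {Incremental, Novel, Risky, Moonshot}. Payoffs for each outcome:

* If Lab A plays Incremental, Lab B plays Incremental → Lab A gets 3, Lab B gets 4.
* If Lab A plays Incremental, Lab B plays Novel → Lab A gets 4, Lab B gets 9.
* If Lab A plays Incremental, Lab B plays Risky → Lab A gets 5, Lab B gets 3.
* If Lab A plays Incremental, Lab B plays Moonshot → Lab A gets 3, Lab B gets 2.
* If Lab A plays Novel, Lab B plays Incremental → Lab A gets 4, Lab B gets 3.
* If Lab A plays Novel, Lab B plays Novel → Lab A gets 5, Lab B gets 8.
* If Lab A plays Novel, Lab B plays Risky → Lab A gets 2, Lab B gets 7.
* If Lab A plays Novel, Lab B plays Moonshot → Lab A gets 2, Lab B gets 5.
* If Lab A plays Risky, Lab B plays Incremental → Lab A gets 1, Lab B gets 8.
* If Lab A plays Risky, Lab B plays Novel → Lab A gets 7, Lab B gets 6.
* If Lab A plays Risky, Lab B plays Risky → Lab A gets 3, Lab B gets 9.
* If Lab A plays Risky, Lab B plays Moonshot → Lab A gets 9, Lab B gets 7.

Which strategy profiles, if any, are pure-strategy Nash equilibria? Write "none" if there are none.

There is no pure-strategy Nash equilibrium.

Lab A against Incremental: payoffs 3, 4, 1 → best response Novel.
Lab A against Novel: payoffs 4, 5, 7 → best response Risky.
Lab A against Risky: payoffs 5, 2, 3 → best response Incremental.
Lab A against Moonshot: payoffs 3, 2, 9 → best response Risky.
Lab B against Incremental: payoffs 4, 9, 3, 2 → best response Novel.
Lab B against Novel: payoffs 3, 8, 7, 5 → best response Novel.
Lab B against Risky: payoffs 8, 6, 9, 7 → best response Risky.
No profile is a mutual best response for all players.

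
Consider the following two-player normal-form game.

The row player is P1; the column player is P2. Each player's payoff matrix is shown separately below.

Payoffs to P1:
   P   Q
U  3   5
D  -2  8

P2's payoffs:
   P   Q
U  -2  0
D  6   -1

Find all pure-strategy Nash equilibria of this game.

There is no pure-strategy Nash equilibrium.

For each strategy profile, look for a profitable unilateral deviation.
(U, P): P2 can switch to Q (-2 → 0). Not NE.
(U, Q): P1 can switch to D (5 → 8). Not NE.
(D, P): P1 can switch to U (-2 → 3). Not NE.
(D, Q): P2 can switch to P (-1 → 6). Not NE.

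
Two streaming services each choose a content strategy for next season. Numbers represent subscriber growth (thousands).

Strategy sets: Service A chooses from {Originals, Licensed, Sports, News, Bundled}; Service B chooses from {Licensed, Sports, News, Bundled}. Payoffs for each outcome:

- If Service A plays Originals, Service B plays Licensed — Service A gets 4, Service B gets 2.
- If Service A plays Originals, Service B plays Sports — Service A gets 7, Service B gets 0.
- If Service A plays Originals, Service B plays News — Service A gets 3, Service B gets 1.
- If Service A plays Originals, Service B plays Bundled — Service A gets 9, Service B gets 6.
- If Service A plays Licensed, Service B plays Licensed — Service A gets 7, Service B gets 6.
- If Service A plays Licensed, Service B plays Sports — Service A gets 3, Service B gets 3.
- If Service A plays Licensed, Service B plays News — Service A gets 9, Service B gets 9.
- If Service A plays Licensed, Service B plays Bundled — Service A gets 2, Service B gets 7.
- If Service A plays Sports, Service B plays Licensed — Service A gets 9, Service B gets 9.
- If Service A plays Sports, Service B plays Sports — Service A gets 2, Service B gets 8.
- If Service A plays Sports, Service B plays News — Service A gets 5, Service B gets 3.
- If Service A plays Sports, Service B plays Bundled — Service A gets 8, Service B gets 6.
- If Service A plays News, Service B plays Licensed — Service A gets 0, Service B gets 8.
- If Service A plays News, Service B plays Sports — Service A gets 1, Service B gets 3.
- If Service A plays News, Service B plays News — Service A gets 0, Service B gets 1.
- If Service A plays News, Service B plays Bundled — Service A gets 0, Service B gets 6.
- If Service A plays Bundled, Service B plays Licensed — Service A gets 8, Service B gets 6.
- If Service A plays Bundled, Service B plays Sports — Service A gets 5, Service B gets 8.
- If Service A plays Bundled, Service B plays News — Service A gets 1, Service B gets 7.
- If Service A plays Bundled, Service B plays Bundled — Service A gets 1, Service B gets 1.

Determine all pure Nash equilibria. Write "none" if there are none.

The pure Nash equilibria are (Originals, Bundled) and (Licensed, News) and (Sports, Licensed).

(Originals, Licensed): Service A can switch to Licensed (4 → 7). Not NE.
(Originals, Sports): Service B can switch to Licensed (0 → 2). Not NE.
(Originals, News): Service A can switch to Licensed (3 → 9). Not NE.
(Originals, Bundled): Service A gets 9, best alternative 8; Service B gets 6, best alternative 2. No profitable deviation — NE.
(Licensed, Licensed): Service A can switch to Sports (7 → 9). Not NE.
(Licensed, Sports): Service A can switch to Originals (3 → 7). Not NE.
(Licensed, News): Service A gets 9, best alternative 5; Service B gets 9, best alternative 7. No profitable deviation — NE.
(Licensed, Bundled): Service A can switch to Originals (2 → 9). Not NE.
(Sports, Licensed): Service A gets 9, best alternative 8; Service B gets 9, best alternative 8. No profitable deviation — NE.
(Sports, Sports): Service A can switch to Originals (2 → 7). Not NE.
(Sports, News): Service A can switch to Licensed (5 → 9). Not NE.
(Sports, Bundled): Service A can switch to Originals (8 → 9). Not NE.
(News, Licensed): Service A can switch to Originals (0 → 4). Not NE.
(The remaining 7 profiles each have a profitable deviation by the same check.)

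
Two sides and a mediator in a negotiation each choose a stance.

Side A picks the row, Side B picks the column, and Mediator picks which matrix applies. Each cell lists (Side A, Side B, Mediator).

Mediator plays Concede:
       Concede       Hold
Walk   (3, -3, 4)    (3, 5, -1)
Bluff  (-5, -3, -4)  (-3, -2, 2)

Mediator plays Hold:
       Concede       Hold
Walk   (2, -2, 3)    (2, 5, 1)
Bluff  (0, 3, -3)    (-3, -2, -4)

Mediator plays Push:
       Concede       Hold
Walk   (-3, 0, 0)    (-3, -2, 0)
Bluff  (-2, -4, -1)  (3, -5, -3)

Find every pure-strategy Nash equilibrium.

For each strategy profile, look for a profitable unilateral deviation.
(Walk, Concede, Concede): Side B can switch to Hold (-3 → 5). Not NE.
(Walk, Concede, Hold): Side B can switch to Hold (-2 → 5). Not NE.
(Walk, Concede, Push): Side A can switch to Bluff (-3 → -2). Not NE.
(Walk, Hold, Concede): Mediator can switch to Hold (-1 → 1). Not NE.
(Walk, Hold, Hold): Side A gets 2, best alternative -3; Side B gets 5, best alternative -2; Mediator gets 1, best alternative 0. No profitable deviation — NE.
(Walk, Hold, Push): Side A can switch to Bluff (-3 → 3). Not NE.
(Bluff, Concede, Concede): Side A can switch to Walk (-5 → 3). Not NE.
(Bluff, Concede, Hold): Side A can switch to Walk (0 → 2). Not NE.
(Bluff, Concede, Push): Side A gets -2, best alternative -3; Side B gets -4, best alternative -5; Mediator gets -1, best alternative -3. No profitable deviation — NE.
(Bluff, Hold, Concede): Side A can switch to Walk (-3 → 3). Not NE.
(The remaining 2 profiles each have a profitable deviation by the same check.)

Pure-strategy Nash equilibria: (Walk, Hold, Hold) and (Bluff, Concede, Push)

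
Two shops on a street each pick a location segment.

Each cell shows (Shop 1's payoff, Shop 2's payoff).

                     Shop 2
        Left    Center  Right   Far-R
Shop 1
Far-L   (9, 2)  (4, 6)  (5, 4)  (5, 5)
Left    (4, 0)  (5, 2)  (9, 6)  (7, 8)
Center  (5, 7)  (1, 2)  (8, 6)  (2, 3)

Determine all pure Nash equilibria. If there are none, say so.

For each strategy profile, look for a profitable unilateral deviation.
(Far-L, Left): Shop 2 can switch to Center (2 → 6). Not NE.
(Far-L, Center): Shop 1 can switch to Left (4 → 5). Not NE.
(Far-L, Right): Shop 1 can switch to Left (5 → 9). Not NE.
(Far-L, Far-R): Shop 1 can switch to Left (5 → 7). Not NE.
(Left, Left): Shop 1 can switch to Far-L (4 → 9). Not NE.
(Left, Center): Shop 2 can switch to Right (2 → 6). Not NE.
(Left, Right): Shop 2 can switch to Far-R (6 → 8). Not NE.
(Left, Far-R): Shop 1 gets 7, best alternative 5; Shop 2 gets 8, best alternative 6. No profitable deviation — NE.
(Center, Left): Shop 1 can switch to Far-L (5 → 9). Not NE.
(Center, Center): Shop 1 can switch to Far-L (1 → 4). Not NE.
(Center, Right): Shop 1 can switch to Left (8 → 9). Not NE.
(Center, Far-R): Shop 1 can switch to Far-L (2 → 5). Not NE.

The unique pure-strategy Nash equilibrium is (Left, Far-R).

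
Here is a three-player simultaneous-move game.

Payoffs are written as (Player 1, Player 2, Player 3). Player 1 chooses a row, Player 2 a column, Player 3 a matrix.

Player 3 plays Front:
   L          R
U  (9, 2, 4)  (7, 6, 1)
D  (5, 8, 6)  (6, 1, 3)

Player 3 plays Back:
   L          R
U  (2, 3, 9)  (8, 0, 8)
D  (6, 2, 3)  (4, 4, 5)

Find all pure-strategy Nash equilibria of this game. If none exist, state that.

(U, L, Front): Player 2 can switch to R (2 → 6). Not NE.
(U, L, Back): Player 1 can switch to D (2 → 6). Not NE.
(U, R, Front): Player 3 can switch to Back (1 → 8). Not NE.
(U, R, Back): Player 2 can switch to L (0 → 3). Not NE.
(D, L, Front): Player 1 can switch to U (5 → 9). Not NE.
(D, L, Back): Player 2 can switch to R (2 → 4). Not NE.
(D, R, Front): Player 1 can switch to U (6 → 7). Not NE.
(D, R, Back): Player 1 can switch to U (4 → 8). Not NE.

This game has no pure Nash equilibrium.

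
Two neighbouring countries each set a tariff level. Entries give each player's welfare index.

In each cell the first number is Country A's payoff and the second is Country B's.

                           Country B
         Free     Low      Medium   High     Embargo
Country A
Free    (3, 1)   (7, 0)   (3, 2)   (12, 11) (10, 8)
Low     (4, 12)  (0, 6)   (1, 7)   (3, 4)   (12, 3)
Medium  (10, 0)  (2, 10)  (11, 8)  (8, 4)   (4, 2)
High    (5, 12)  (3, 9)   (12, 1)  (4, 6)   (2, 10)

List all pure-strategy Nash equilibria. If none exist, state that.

Country A against Free: payoffs 3, 4, 10, 5 → best response Medium.
Country A against Low: payoffs 7, 0, 2, 3 → best response Free.
Country A against Medium: payoffs 3, 1, 11, 12 → best response High.
Country A against High: payoffs 12, 3, 8, 4 → best response Free.
Country A against Embargo: payoffs 10, 12, 4, 2 → best response Low.
Country B against Free: payoffs 1, 0, 2, 11, 8 → best response High.
Country B against Low: payoffs 12, 6, 7, 4, 3 → best response Free.
Country B against Medium: payoffs 0, 10, 8, 4, 2 → best response Low.
Country B against High: payoffs 12, 9, 1, 6, 10 → best response Free.
Mutual best responses: (Free, High).

(Free, High)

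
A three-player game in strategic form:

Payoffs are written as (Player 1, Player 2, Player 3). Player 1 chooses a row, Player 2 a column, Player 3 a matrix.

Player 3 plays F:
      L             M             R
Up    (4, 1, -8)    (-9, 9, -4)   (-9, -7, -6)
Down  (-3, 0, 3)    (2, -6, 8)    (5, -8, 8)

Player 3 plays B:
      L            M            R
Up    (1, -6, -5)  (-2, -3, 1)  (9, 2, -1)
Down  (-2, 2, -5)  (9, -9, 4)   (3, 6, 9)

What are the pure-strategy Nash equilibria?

Pure NE: (Up, R, B)

(Up, L, F): Player 2 can switch to M (1 → 9). Not NE.
(Up, L, B): Player 2 can switch to M (-6 → -3). Not NE.
(Up, M, F): Player 1 can switch to Down (-9 → 2). Not NE.
(Up, M, B): Player 1 can switch to Down (-2 → 9). Not NE.
(Up, R, F): Player 1 can switch to Down (-9 → 5). Not NE.
(Up, R, B): Player 1 gets 9, best alternative 3; Player 2 gets 2, best alternative -3; Player 3 gets -1, best alternative -6. No profitable deviation — NE.
(Down, L, F): Player 1 can switch to Up (-3 → 4). Not NE.
(Down, L, B): Player 1 can switch to Up (-2 → 1). Not NE.
(Down, M, F): Player 2 can switch to L (-6 → 0). Not NE.
(Down, M, B): Player 2 can switch to L (-9 → 2). Not NE.
(Down, R, F): Player 2 can switch to L (-8 → 0). Not NE.
(Down, R, B): Player 1 can switch to Up (3 → 9). Not NE.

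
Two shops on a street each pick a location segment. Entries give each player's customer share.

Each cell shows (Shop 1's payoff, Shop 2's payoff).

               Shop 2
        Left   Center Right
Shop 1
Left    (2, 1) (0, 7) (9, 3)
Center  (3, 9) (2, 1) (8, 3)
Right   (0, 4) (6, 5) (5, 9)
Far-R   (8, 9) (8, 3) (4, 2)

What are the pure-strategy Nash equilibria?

(Far-R, Left)

For each player, find the best response to each opponent profile; mutual best responses are the pure NE.
Shop 1 against Left: payoffs 2, 3, 0, 8 → best response Far-R.
Shop 1 against Center: payoffs 0, 2, 6, 8 → best response Far-R.
Shop 1 against Right: payoffs 9, 8, 5, 4 → best response Left.
Shop 2 against Left: payoffs 1, 7, 3 → best response Center.
Shop 2 against Center: payoffs 9, 1, 3 → best response Left.
Shop 2 against Right: payoffs 4, 5, 9 → best response Right.
Shop 2 against Far-R: payoffs 9, 3, 2 → best response Left.
Mutual best responses: (Far-R, Left).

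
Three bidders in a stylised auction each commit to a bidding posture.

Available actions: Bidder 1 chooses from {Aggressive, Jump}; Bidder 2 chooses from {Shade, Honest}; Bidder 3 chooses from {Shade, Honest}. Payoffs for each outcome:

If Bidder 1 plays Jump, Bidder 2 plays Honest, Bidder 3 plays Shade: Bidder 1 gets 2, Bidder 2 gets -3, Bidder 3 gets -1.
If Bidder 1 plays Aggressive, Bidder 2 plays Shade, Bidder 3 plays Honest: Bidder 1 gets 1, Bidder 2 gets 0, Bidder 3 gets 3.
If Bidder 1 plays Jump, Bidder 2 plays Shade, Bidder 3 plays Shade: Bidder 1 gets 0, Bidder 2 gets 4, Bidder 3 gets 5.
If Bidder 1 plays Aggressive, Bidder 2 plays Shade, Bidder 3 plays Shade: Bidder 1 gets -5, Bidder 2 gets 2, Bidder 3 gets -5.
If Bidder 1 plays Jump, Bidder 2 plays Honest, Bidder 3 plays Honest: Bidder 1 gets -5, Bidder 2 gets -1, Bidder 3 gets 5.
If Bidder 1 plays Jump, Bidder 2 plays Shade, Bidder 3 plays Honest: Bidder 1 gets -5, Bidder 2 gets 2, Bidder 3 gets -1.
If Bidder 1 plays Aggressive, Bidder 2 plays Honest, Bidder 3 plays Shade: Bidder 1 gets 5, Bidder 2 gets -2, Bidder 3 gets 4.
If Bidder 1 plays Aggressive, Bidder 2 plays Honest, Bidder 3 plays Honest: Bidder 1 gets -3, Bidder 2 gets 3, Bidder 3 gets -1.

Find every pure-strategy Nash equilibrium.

(Aggressive, Shade, Shade): Bidder 1 can switch to Jump (-5 → 0). Not NE.
(Aggressive, Shade, Honest): Bidder 2 can switch to Honest (0 → 3). Not NE.
(Aggressive, Honest, Shade): Bidder 2 can switch to Shade (-2 → 2). Not NE.
(Aggressive, Honest, Honest): Bidder 3 can switch to Shade (-1 → 4). Not NE.
(Jump, Shade, Shade): Bidder 1 gets 0, best alternative -5; Bidder 2 gets 4, best alternative -3; Bidder 3 gets 5, best alternative -1. No profitable deviation — NE.
(Jump, Shade, Honest): Bidder 1 can switch to Aggressive (-5 → 1). Not NE.
(Jump, Honest, Shade): Bidder 1 can switch to Aggressive (2 → 5). Not NE.
(Jump, Honest, Honest): Bidder 1 can switch to Aggressive (-5 → -3). Not NE.

(Jump, Shade, Shade)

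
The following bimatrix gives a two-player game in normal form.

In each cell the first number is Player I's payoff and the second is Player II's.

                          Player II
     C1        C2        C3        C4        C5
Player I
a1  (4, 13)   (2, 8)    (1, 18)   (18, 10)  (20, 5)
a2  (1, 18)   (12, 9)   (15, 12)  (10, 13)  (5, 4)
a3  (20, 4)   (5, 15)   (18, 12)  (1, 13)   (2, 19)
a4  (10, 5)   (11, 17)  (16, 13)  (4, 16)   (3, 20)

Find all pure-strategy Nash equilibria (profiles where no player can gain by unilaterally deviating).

none

(a1, C1): Player I can switch to a3 (4 → 20). Not NE.
(a1, C2): Player I can switch to a2 (2 → 12). Not NE.
(a1, C3): Player I can switch to a2 (1 → 15). Not NE.
(a1, C4): Player II can switch to C1 (10 → 13). Not NE.
(a1, C5): Player II can switch to C1 (5 → 13). Not NE.
(a2, C1): Player I can switch to a1 (1 → 4). Not NE.
(a2, C2): Player II can switch to C1 (9 → 18). Not NE.
(a2, C3): Player I can switch to a3 (15 → 18). Not NE.
(a2, C4): Player I can switch to a1 (10 → 18). Not NE.
(a2, C5): Player I can switch to a1 (5 → 20). Not NE.
(The remaining 10 profiles each have a profitable deviation by the same check.)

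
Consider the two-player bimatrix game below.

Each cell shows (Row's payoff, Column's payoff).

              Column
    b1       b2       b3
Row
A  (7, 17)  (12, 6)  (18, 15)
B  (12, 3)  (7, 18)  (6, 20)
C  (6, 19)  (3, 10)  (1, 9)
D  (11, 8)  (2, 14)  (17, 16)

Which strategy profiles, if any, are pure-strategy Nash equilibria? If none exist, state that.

none

Row against b1: payoffs 7, 12, 6, 11 → best response B.
Row against b2: payoffs 12, 7, 3, 2 → best response A.
Row against b3: payoffs 18, 6, 1, 17 → best response A.
Column against A: payoffs 17, 6, 15 → best response b1.
Column against B: payoffs 3, 18, 20 → best response b3.
Column against C: payoffs 19, 10, 9 → best response b1.
Column against D: payoffs 8, 14, 16 → best response b3.
No profile is a mutual best response for all players.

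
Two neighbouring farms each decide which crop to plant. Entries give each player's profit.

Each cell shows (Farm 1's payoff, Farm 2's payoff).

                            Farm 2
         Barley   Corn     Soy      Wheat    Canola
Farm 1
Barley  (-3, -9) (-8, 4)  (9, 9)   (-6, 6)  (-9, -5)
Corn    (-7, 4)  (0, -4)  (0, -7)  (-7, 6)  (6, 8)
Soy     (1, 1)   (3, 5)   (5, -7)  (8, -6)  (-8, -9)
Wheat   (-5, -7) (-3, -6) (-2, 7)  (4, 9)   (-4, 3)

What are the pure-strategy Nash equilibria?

Pure-strategy Nash equilibria: (Barley, Soy), (Corn, Canola), (Soy, Corn)

(Barley, Barley): Farm 1 can switch to Soy (-3 → 1). Not NE.
(Barley, Corn): Farm 1 can switch to Corn (-8 → 0). Not NE.
(Barley, Soy): Farm 1 gets 9, best alternative 5; Farm 2 gets 9, best alternative 6. No profitable deviation — NE.
(Barley, Wheat): Farm 1 can switch to Soy (-6 → 8). Not NE.
(Barley, Canola): Farm 1 can switch to Corn (-9 → 6). Not NE.
(Corn, Barley): Farm 1 can switch to Barley (-7 → -3). Not NE.
(Corn, Corn): Farm 1 can switch to Soy (0 → 3). Not NE.
(Corn, Soy): Farm 1 can switch to Barley (0 → 9). Not NE.
(Corn, Wheat): Farm 1 can switch to Barley (-7 → -6). Not NE.
(Corn, Canola): Farm 1 gets 6, best alternative -4; Farm 2 gets 8, best alternative 6. No profitable deviation — NE.
(Soy, Barley): Farm 2 can switch to Corn (1 → 5). Not NE.
(Soy, Corn): Farm 1 gets 3, best alternative 0; Farm 2 gets 5, best alternative 1. No profitable deviation — NE.
(Soy, Soy): Farm 1 can switch to Barley (5 → 9). Not NE.
(The remaining 7 profiles each have a profitable deviation by the same check.)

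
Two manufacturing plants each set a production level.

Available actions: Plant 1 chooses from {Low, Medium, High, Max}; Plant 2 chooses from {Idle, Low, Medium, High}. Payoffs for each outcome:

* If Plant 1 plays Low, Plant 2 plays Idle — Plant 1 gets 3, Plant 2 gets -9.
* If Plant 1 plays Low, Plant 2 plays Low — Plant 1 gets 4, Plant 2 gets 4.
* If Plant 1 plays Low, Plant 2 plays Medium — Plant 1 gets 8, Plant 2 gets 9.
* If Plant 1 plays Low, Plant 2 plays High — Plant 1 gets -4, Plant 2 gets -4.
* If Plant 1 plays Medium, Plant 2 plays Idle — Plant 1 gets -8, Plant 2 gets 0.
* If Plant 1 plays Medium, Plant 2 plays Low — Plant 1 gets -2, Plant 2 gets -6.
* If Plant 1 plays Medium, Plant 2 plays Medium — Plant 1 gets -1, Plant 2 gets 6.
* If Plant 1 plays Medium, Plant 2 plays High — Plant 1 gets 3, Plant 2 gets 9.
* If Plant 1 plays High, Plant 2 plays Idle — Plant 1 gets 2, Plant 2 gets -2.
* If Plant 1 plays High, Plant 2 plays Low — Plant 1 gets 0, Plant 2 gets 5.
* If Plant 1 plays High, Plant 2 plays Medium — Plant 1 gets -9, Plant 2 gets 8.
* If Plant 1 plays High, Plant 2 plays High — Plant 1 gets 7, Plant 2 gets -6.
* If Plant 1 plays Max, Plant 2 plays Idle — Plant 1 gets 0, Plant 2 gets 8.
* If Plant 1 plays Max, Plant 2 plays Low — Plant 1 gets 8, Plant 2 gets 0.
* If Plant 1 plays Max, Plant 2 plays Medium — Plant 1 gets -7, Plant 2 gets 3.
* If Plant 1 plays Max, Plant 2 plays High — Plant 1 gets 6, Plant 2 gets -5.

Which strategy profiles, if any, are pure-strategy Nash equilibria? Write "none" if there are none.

Check each profile: it is a Nash equilibrium iff no player can strictly gain by switching unilaterally.
(Low, Idle): Plant 2 can switch to Low (-9 → 4). Not NE.
(Low, Low): Plant 1 can switch to Max (4 → 8). Not NE.
(Low, Medium): Plant 1 gets 8, best alternative -1; Plant 2 gets 9, best alternative 4. No profitable deviation — NE.
(Low, High): Plant 1 can switch to Medium (-4 → 3). Not NE.
(Medium, Idle): Plant 1 can switch to Low (-8 → 3). Not NE.
(Medium, Low): Plant 1 can switch to Low (-2 → 4). Not NE.
(Medium, Medium): Plant 1 can switch to Low (-1 → 8). Not NE.
(Medium, High): Plant 1 can switch to High (3 → 7). Not NE.
(High, Idle): Plant 1 can switch to Low (2 → 3). Not NE.
(The remaining 7 profiles each have a profitable deviation by the same check.)

(Low, Medium)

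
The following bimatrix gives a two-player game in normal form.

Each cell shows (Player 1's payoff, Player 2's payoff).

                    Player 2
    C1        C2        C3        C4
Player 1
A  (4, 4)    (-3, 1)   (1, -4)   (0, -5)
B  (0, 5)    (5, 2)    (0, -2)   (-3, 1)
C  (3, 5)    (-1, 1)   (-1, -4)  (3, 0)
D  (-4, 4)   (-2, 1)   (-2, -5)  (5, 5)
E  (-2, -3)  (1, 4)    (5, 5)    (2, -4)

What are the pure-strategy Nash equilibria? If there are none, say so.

The pure Nash equilibria are (A, C1) and (D, C4) and (E, C3).

Player 1 against C1: payoffs 4, 0, 3, -4, -2 → best response A.
Player 1 against C2: payoffs -3, 5, -1, -2, 1 → best response B.
Player 1 against C3: payoffs 1, 0, -1, -2, 5 → best response E.
Player 1 against C4: payoffs 0, -3, 3, 5, 2 → best response D.
Player 2 against A: payoffs 4, 1, -4, -5 → best response C1.
Player 2 against B: payoffs 5, 2, -2, 1 → best response C1.
Player 2 against C: payoffs 5, 1, -4, 0 → best response C1.
Player 2 against D: payoffs 4, 1, -5, 5 → best response C4.
Player 2 against E: payoffs -3, 4, 5, -4 → best response C3.
Mutual best responses: (A, C1); (D, C4); (E, C3).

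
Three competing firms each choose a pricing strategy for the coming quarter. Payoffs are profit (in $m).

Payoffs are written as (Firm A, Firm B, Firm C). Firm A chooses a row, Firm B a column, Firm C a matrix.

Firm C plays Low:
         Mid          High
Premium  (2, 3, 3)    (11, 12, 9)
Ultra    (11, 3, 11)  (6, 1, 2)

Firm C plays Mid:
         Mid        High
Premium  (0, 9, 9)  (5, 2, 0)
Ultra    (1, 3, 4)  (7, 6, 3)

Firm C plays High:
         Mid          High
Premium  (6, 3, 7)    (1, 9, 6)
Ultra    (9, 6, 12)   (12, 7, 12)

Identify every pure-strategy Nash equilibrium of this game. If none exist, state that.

Pure-strategy Nash equilibria: (Premium, High, Low); (Ultra, High, High)

For each strategy profile, look for a profitable unilateral deviation.
(Premium, Mid, Low): Firm A can switch to Ultra (2 → 11). Not NE.
(Premium, Mid, Mid): Firm A can switch to Ultra (0 → 1). Not NE.
(Premium, Mid, High): Firm A can switch to Ultra (6 → 9). Not NE.
(Premium, High, Low): Firm A gets 11, best alternative 6; Firm B gets 12, best alternative 3; Firm C gets 9, best alternative 6. No profitable deviation — NE.
(Premium, High, Mid): Firm A can switch to Ultra (5 → 7). Not NE.
(Premium, High, High): Firm A can switch to Ultra (1 → 12). Not NE.
(Ultra, Mid, Low): Firm C can switch to High (11 → 12). Not NE.
(Ultra, High, High): Firm A gets 12, best alternative 1; Firm B gets 7, best alternative 6; Firm C gets 12, best alternative 3. No profitable deviation — NE.
(The remaining 4 profiles each have a profitable deviation by the same check.)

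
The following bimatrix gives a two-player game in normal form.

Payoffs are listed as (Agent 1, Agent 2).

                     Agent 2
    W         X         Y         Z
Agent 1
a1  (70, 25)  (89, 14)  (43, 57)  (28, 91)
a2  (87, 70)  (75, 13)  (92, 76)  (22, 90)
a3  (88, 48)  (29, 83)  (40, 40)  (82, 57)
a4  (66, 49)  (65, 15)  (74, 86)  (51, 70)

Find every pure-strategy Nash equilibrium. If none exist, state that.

(a1, W): Agent 1 can switch to a2 (70 → 87). Not NE.
(a1, X): Agent 2 can switch to W (14 → 25). Not NE.
(a1, Y): Agent 1 can switch to a2 (43 → 92). Not NE.
(a1, Z): Agent 1 can switch to a3 (28 → 82). Not NE.
(a2, W): Agent 1 can switch to a3 (87 → 88). Not NE.
(a2, X): Agent 1 can switch to a1 (75 → 89). Not NE.
(a2, Y): Agent 2 can switch to Z (76 → 90). Not NE.
(a2, Z): Agent 1 can switch to a1 (22 → 28). Not NE.
(a3, W): Agent 2 can switch to X (48 → 83). Not NE.
(a3, X): Agent 1 can switch to a1 (29 → 89). Not NE.
(The remaining 6 profiles each have a profitable deviation by the same check.)

This game has no pure Nash equilibrium.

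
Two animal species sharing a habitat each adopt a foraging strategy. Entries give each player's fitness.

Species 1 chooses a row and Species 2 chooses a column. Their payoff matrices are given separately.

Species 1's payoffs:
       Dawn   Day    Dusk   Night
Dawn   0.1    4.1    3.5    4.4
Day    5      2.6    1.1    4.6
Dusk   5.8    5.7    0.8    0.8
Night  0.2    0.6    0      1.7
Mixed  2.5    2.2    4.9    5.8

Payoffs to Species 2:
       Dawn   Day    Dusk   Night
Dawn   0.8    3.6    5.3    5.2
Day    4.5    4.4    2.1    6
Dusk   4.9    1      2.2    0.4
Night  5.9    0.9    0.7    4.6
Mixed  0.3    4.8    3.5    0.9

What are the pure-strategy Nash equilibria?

Species 1 against Dawn: payoffs 0.1, 5, 5.8, 0.2, 2.5 → best response Dusk.
Species 1 against Day: payoffs 4.1, 2.6, 5.7, 0.6, 2.2 → best response Dusk.
Species 1 against Dusk: payoffs 3.5, 1.1, 0.8, 0, 4.9 → best response Mixed.
Species 1 against Night: payoffs 4.4, 4.6, 0.8, 1.7, 5.8 → best response Mixed.
Species 2 against Dawn: payoffs 0.8, 3.6, 5.3, 5.2 → best response Dusk.
Species 2 against Day: payoffs 4.5, 4.4, 2.1, 6 → best response Night.
Species 2 against Dusk: payoffs 4.9, 1, 2.2, 0.4 → best response Dawn.
Species 2 against Night: payoffs 5.9, 0.9, 0.7, 4.6 → best response Dawn.
Species 2 against Mixed: payoffs 0.3, 4.8, 3.5, 0.9 → best response Day.
Mutual best responses: (Dusk, Dawn).

The unique pure-strategy Nash equilibrium is (Dusk, Dawn).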